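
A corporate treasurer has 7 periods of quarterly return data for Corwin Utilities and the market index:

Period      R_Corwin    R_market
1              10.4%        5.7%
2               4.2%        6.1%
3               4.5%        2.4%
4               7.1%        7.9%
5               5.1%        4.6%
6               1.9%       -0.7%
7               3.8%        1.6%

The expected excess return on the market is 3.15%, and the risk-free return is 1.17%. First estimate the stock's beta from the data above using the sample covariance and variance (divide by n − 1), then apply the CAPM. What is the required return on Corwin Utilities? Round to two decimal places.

Mean R_i = (10.4 + 4.2 + 4.5 + 7.1 + 5.1 + 1.9 + 3.8) / 7 = 5.2857%
Mean R_m = (5.7 + 6.1 + 2.4 + 7.9 + 4.6 − 0.7 + 1.6) / 7 = 3.9429%
Σ(R_i − R̄_i)(R_m − R̄_m) = 34.1143  ⇒  Cov = 34.1143 / 6 = 5.6857
Σ(R_m − R̄_m)² = 53.2571  ⇒  Var(R_m) = 53.2571 / 6 = 8.8762
β = Cov / Var(R_m) = 5.6857 / 8.8762 = 0.6406
E(R) = R_f + β × MRP = 1.17% + 0.6406 × 3.15% = 3.19%

3.19%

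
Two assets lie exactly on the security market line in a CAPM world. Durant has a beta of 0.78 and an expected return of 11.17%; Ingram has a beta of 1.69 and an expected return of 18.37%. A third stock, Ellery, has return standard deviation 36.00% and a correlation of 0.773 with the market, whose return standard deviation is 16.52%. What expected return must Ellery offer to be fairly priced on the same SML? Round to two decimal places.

MRP = (18.37% − 11.17%) / (1.69 − 0.78) = 7.9121%
R_f = 11.17% − 0.78 × 7.9121% = 4.9986%
β_Ellery = ρ·σ_i/σ_m = 0.773 × 36.00 / 16.52 = 1.6845
E(R_Ellery) = R_f + β × MRP = 4.9986% + 1.6845 × 7.9121% = 18.33%

18.33%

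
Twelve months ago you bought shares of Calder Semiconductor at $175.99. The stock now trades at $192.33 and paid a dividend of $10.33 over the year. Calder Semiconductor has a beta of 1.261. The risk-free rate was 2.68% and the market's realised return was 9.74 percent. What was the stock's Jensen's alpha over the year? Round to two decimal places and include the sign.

Realised HPR = (P1 + D1 − P0) / P0 = (192.33 + 10.33 − 175.99) / 175.99 = 26.67 / 175.99 = 15.1543%
MRP = 9.74% − 2.68% = 7.06%
CAPM required = R_f + β·MRP = 2.68% + 1.261 × 7.06% = 11.58266%
α = realised − required = 15.1543% − 11.58266% = +3.57%

+3.57%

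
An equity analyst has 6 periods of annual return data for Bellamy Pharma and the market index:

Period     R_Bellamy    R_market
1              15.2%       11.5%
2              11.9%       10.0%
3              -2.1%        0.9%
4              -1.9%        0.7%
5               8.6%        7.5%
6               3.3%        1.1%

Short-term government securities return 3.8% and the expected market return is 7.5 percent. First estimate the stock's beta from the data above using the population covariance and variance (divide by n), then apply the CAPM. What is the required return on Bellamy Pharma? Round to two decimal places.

Mean R_i = (15.2 + 11.9 − 2.1 − 1.9 + 8.6 + 3.3) / 6 = 5.8333%
Mean R_m = (11.5 + 10.0 + 0.9 + 0.7 + 7.5 + 1.1) / 6 = 5.2833%
Σ(R_i − R̄_i)(R_m − R̄_m) = 173.7933  ⇒  Cov = 173.7933 / 6 = 28.9656
Σ(R_m − R̄_m)² = 123.5283  ⇒  Var(R_m) = 123.5283 / 6 = 20.5881
β = Cov / Var(R_m) = 28.9656 / 20.5881 = 1.4069
MRP = 7.5% − 3.8% = 3.70%
E(R) = R_f + β × MRP = 3.8% + 1.4069 × 3.7% = 9.01%

9.01%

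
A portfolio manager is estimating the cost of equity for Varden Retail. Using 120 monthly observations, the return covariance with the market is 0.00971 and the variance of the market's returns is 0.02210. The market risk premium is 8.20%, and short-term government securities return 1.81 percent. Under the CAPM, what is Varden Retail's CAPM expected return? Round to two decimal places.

β = Cov(R_i, R_m) / Var(R_m) = 0.00971 / 0.02210 = 0.4394
E(R) = R_f + β × MRP = 1.81% + 0.4394 × 8.20% = 5.41%

5.41%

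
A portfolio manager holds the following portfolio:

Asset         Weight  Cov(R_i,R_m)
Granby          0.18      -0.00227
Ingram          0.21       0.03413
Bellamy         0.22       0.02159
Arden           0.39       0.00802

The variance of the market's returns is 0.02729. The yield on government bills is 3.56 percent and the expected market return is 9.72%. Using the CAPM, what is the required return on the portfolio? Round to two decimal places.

β_Granby = -0.00227 / 0.02729 = -0.0832
β_Ingram = 0.03413 / 0.02729 = 1.2506
β_Bellamy = 0.02159 / 0.02729 = 0.7911
β_Arden = 0.00802 / 0.02729 = 0.2939
β_P = Σ w_i β_i = 0.18×-0.0832 + 0.21×1.2506 + 0.22×0.7911 + 0.39×0.2939 = 0.5363
MRP = 9.72% − 3.56% = 6.16%
E(R_P) = R_f + β_P × MRP = 3.56% + 0.5363 × 6.16% = 6.86%

6.86%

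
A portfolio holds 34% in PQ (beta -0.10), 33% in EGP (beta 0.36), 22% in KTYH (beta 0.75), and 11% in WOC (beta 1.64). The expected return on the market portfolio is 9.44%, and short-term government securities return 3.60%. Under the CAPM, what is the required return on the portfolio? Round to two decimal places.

6.11%

β_P = Σ w_i β_i = 0.34×-0.10 + 0.33×0.36 + 0.22×0.75 + 0.11×1.64 = 0.4302
MRP = 9.44% − 3.60% = 5.84%
E(R_P) = R_f + β_P × MRP = 3.60% + 0.4302 × 5.84% = 6.11%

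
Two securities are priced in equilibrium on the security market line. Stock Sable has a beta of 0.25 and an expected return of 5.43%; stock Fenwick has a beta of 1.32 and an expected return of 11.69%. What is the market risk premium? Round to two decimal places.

5.85%

Both satisfy E(R) = R_f + β·MRP, so the slope of the SML is
MRP = (11.69% − 5.43%) / (1.32 − 0.25) = 6.26% / 1.07 = 5.8505%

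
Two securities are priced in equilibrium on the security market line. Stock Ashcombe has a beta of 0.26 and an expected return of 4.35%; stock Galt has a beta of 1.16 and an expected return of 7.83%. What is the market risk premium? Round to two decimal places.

Both satisfy E(R) = R_f + β·MRP, so the slope of the SML is
MRP = (7.83% − 4.35%) / (1.16 − 0.26) = 3.48% / 0.90 = 3.8667%

3.87%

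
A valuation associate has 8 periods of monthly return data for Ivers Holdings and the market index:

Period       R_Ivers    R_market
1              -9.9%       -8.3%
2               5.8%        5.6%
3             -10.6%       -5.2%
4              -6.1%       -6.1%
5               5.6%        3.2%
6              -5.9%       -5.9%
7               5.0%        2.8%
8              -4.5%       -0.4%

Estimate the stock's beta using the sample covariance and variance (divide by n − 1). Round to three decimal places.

1.243

Mean R_i = (-9.9 + 5.8 − 10.6 − 6.1 + 5.6 − 5.9 + 5.0 − 4.5) / 8 = -2.5750%
Mean R_m = (-8.3 + 5.6 − 5.2 − 6.1 + 3.2 − 5.9 + 2.8 − 0.4) / 8 = -1.7875%
Σ(R_i − R̄_i)(R_m − R̄_m) = 238.6875  ⇒  Cov = 238.6875 / 7 = 34.0982
Σ(R_m − R̄_m)² = 191.9888  ⇒  Var(R_m) = 191.9888 / 7 = 27.4270
β = Cov / Var(R_m) = 34.0982 / 27.4270 = 1.2432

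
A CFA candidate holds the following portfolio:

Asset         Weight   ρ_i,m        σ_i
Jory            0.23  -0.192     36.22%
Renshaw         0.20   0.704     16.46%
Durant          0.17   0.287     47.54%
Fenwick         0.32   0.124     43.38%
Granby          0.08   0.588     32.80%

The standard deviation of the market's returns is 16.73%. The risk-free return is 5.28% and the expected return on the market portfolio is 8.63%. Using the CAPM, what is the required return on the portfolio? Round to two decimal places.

6.54%

β_Jory = -0.192 × 36.22% / 16.73% = -0.4157
β_Renshaw = 0.704 × 16.46% / 16.73% = 0.6926
β_Durant = 0.287 × 47.54% / 16.73% = 0.8155
β_Fenwick = 0.124 × 43.38% / 16.73% = 0.3215
β_Granby = 0.588 × 32.80% / 16.73% = 1.1528
β_P = Σ w_i β_i = 0.23×-0.4157 + 0.20×0.6926 + 0.17×0.8155 + 0.32×0.3215 + 0.08×1.1528 = 0.3766
MRP = 8.63% − 5.28% = 3.35%
E(R_P) = R_f + β_P × MRP = 5.28% + 0.3766 × 3.35% = 6.54%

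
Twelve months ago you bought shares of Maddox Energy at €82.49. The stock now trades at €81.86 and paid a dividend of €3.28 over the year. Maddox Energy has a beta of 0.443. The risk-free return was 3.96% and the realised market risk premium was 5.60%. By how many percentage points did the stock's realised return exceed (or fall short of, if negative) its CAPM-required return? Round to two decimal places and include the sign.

Realised HPR = (P1 + D1 − P0) / P0 = (81.86 + 3.28 − 82.49) / 82.49 = 2.65 / 82.49 = 3.2125%
CAPM required = R_f + β·MRP = 3.96% + 0.443 × 5.60% = 6.44080%
α = realised − required = 3.2125% − 6.44080% = -3.23%

-3.23%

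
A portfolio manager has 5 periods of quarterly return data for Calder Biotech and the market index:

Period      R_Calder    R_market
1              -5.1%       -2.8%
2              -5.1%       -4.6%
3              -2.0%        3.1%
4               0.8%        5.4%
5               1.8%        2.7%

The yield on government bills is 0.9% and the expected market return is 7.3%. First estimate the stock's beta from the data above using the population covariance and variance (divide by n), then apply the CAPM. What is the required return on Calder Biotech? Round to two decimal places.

5.16%

Mean R_i = (-5.1 − 5.1 − 2.0 + 0.8 + 1.8) / 5 = -1.9200%
Mean R_m = (-2.8 − 4.6 + 3.1 + 5.4 + 2.7) / 5 = 0.7600%
Σ(R_i − R̄_i)(R_m − R̄_m) = 48.0160  ⇒  Cov = 48.0160 / 5 = 9.6032
Σ(R_m − R̄_m)² = 72.1720  ⇒  Var(R_m) = 72.1720 / 5 = 14.4344
β = Cov / Var(R_m) = 9.6032 / 14.4344 = 0.6653
MRP = 7.3% − 0.9% = 6.40%
E(R) = R_f + β × MRP = 0.9% + 0.6653 × 6.4% = 5.16%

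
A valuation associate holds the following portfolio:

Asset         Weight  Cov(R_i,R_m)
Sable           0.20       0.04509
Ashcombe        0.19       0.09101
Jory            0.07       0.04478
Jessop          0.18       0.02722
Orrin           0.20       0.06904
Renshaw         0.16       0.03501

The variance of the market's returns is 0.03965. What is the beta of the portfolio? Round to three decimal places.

1.356

β_Sable = 0.04509 / 0.03965 = 1.1372
β_Ashcombe = 0.09101 / 0.03965 = 2.2953
β_Jory = 0.04478 / 0.03965 = 1.1294
β_Jessop = 0.02722 / 0.03965 = 0.6865
β_Orrin = 0.06904 / 0.03965 = 1.7412
β_Renshaw = 0.03501 / 0.03965 = 0.8830
β_P = Σ w_i β_i = 0.20×1.1372 + 0.19×2.2953 + 0.07×1.1294 + 0.18×0.6865 + 0.20×1.7412 + 0.16×0.8830 = 1.3557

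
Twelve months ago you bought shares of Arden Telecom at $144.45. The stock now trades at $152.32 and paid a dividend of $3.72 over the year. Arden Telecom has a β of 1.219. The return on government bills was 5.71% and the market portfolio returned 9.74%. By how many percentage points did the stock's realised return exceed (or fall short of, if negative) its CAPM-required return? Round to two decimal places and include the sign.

-2.60%

Realised HPR = (P1 + D1 − P0) / P0 = (152.32 + 3.72 − 144.45) / 144.45 = 11.59 / 144.45 = 8.0235%
MRP = 9.74% − 5.71% = 4.03%
CAPM required = R_f + β·MRP = 5.71% + 1.219 × 4.03% = 10.62257%
α = realised − required = 8.0235% − 10.62257% = -2.60%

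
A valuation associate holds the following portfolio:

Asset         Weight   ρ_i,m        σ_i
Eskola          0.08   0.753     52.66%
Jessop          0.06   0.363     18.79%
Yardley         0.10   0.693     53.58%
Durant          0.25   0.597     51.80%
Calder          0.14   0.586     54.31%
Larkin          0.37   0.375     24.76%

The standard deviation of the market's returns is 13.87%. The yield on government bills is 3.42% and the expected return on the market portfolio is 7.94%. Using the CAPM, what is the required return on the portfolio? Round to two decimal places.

10.89%

β_Eskola = 0.753 × 52.66% / 13.87% = 2.8589
β_Jessop = 0.363 × 18.79% / 13.87% = 0.4918
β_Yardley = 0.693 × 53.58% / 13.87% = 2.6771
β_Durant = 0.597 × 51.80% / 13.87% = 2.2296
β_Calder = 0.586 × 54.31% / 13.87% = 2.2946
β_Larkin = 0.375 × 24.76% / 13.87% = 0.6694
β_P = Σ w_i β_i = 0.08×2.8589 + 0.06×0.4918 + 0.10×2.6771 + 0.25×2.2296 + 0.14×2.2946 + 0.37×0.6694 = 1.6523
MRP = 7.94% − 3.42% = 4.52%
E(R_P) = R_f + β_P × MRP = 3.42% + 1.6523 × 4.52% = 10.89%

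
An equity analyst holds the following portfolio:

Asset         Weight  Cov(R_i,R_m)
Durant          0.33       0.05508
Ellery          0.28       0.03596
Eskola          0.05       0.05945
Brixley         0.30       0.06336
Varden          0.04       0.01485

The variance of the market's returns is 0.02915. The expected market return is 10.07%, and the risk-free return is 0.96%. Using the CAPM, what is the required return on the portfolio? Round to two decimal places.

16.84%

β_Durant = 0.05508 / 0.02915 = 1.8895
β_Ellery = 0.03596 / 0.02915 = 1.2336
β_Eskola = 0.05945 / 0.02915 = 2.0395
β_Brixley = 0.06336 / 0.02915 = 2.1736
β_Varden = 0.01485 / 0.02915 = 0.5094
β_P = Σ w_i β_i = 0.33×1.8895 + 0.28×1.2336 + 0.05×2.0395 + 0.30×2.1736 + 0.04×0.5094 = 1.7434
MRP = 10.07% − 0.96% = 9.11%
E(R_P) = R_f + β_P × MRP = 0.96% + 1.7434 × 9.11% = 16.84%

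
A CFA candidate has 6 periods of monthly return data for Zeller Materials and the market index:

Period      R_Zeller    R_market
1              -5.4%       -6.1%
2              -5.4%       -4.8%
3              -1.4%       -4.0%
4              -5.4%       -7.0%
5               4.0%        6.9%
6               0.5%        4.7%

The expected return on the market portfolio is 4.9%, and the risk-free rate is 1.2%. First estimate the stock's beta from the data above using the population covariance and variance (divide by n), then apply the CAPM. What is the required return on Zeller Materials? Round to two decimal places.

3.49%

Mean R_i = (-5.4 − 5.4 − 1.4 − 5.4 + 4.0 + 0.5) / 6 = -2.1833%
Mean R_m = (-6.1 − 4.8 − 4.0 − 7.0 + 6.9 + 4.7) / 6 = -1.7167%
Σ(R_i − R̄_i)(R_m − R̄_m) = 109.7217  ⇒  Cov = 109.7217 / 6 = 18.2870
Σ(R_m − R̄_m)² = 177.2683  ⇒  Var(R_m) = 177.2683 / 6 = 29.5447
β = Cov / Var(R_m) = 18.2870 / 29.5447 = 0.6190
MRP = 4.9% − 1.2% = 3.70%
E(R) = R_f + β × MRP = 1.2% + 0.6190 × 3.7% = 3.49%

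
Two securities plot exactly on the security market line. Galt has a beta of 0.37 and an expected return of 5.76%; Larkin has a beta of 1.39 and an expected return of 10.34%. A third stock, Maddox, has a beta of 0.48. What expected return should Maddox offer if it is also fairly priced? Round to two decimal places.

MRP (SML slope) = (10.34% − 5.76%) / (1.39 − 0.37) = 4.58% / 1.02 = 4.4902%
R_f (intercept) = 5.76% − 0.37 × 4.4902% = 4.0986%
E(R_Maddox) = R_f + β × MRP = 4.0986% + 0.48 × 4.4902% = 6.25%

6.25%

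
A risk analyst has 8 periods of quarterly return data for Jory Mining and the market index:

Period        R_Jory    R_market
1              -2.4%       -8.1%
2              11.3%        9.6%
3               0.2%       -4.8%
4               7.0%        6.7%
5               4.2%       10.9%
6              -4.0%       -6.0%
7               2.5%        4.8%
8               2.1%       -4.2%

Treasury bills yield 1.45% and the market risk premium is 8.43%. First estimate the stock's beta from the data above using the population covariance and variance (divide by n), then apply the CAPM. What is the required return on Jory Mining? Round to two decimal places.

Mean R_i = (-2.4 + 11.3 + 0.2 + 7.0 + 4.2 − 4.0 + 2.5 + 2.1) / 8 = 2.6125%
Mean R_m = (-8.1 + 9.6 − 4.8 + 6.7 + 10.9 − 6.0 + 4.8 − 4.2) / 8 = 1.1125%
Σ(R_i − R̄_i)(R_m − R̄_m) = 223.5688  ⇒  Cov = 223.5688 / 8 = 27.9461
Σ(R_m − R̄_m)² = 411.2888  ⇒  Var(R_m) = 411.2888 / 8 = 51.4111
β = Cov / Var(R_m) = 27.9461 / 51.4111 = 0.5436
E(R) = R_f + β × MRP = 1.45% + 0.5436 × 8.43% = 6.03%

6.03%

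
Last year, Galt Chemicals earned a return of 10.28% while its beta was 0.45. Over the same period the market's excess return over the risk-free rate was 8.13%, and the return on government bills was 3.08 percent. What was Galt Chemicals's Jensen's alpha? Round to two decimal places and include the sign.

+3.54%

CAPM benchmark = R_f + β(R_m − R_f) = 3.08% + 0.45 × 8.13% = 6.7385%
α = actual − benchmark = 10.28% − 6.7385% = +3.54%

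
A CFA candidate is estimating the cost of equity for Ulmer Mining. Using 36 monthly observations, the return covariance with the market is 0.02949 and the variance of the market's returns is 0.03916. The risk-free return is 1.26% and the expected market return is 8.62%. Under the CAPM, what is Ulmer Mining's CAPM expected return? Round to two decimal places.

6.80%

β = Cov(R_i, R_m) / Var(R_m) = 0.02949 / 0.03916 = 0.7531
MRP = 8.62% − 1.26% = 7.36%
E(R) = R_f + β × MRP = 1.26% + 0.7531 × 7.36% = 6.80%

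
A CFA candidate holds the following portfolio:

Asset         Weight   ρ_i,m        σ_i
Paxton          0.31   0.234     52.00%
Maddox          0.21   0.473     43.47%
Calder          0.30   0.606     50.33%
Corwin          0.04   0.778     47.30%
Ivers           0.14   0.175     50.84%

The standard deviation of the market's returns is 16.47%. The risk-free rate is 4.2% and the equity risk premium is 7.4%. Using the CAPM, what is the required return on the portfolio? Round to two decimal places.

β_Paxton = 0.234 × 52.00% / 16.47% = 0.7388
β_Maddox = 0.473 × 43.47% / 16.47% = 1.2484
β_Calder = 0.606 × 50.33% / 16.47% = 1.8519
β_Corwin = 0.778 × 47.30% / 16.47% = 2.2343
β_Ivers = 0.175 × 50.84% / 16.47% = 0.5402
β_P = Σ w_i β_i = 0.31×0.7388 + 0.21×1.2484 + 0.30×1.8519 + 0.04×2.2343 + 0.14×0.5402 = 1.2118
E(R_P) = R_f + β_P × MRP = 4.2% + 1.2118 × 7.4% = 13.17%

13.17%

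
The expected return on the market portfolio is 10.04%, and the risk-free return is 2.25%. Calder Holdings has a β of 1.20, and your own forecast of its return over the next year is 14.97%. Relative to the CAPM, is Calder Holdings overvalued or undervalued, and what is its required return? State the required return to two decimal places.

Undervalued; required return 11.60%

MRP = 10.04% − 2.25% = 7.79%
Required return = R_f + β·MRP = 2.25% + 1.20 × 7.79% = 11.60%
Forecast 14.97% > required 11.60% → the stock plots above the SML → undervalued.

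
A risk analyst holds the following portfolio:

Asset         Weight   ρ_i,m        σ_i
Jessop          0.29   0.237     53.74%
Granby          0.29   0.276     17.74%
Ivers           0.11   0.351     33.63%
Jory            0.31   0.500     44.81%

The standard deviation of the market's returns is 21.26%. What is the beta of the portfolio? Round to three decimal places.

β_Jessop = 0.237 × 53.74% / 21.26% = 0.5991
β_Granby = 0.276 × 17.74% / 21.26% = 0.2303
β_Ivers = 0.351 × 33.63% / 21.26% = 0.5552
β_Jory = 0.500 × 44.81% / 21.26% = 1.0539
β_P = Σ w_i β_i = 0.29×0.5991 + 0.29×0.2303 + 0.11×0.5552 + 0.31×1.0539 = 0.6283

0.628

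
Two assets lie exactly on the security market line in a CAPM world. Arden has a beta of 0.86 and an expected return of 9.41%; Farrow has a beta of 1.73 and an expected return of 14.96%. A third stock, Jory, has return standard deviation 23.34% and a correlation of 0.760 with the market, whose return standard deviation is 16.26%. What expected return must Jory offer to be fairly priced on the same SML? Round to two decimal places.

MRP = (14.96% − 9.41%) / (1.73 − 0.86) = 6.3793%
R_f = 9.41% − 0.86 × 6.3793% = 3.9238%
β_Jory = ρ·σ_i/σ_m = 0.760 × 23.34 / 16.26 = 1.0909
E(R_Jory) = R_f + β × MRP = 3.9238% + 1.0909 × 6.3793% = 10.88%

10.88%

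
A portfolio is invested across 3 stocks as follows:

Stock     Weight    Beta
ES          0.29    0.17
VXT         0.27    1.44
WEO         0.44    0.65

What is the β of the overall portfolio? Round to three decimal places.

0.724

β_P = Σ w_i β_i = 0.29×0.17 + 0.27×1.44 + 0.44×0.65 = 0.7241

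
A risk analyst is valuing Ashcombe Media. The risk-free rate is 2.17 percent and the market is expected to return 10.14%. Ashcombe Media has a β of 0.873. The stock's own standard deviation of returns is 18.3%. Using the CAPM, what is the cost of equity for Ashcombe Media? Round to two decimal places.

Market risk premium = E(R_m) − R_f = 10.14% − 2.17% = 7.97%
E(R) = R_f + β × MRP = 2.17% + 0.873 × 7.97% = 9.13%

9.13%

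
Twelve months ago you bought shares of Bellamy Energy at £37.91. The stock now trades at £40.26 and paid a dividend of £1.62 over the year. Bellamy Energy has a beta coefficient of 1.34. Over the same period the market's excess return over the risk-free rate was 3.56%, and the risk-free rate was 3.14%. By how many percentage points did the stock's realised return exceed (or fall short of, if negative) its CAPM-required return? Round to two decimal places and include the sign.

+2.56%

Realised HPR = (P1 + D1 − P0) / P0 = (40.26 + 1.62 − 37.91) / 37.91 = 3.97 / 37.91 = 10.4722%
CAPM required = R_f + β·MRP = 3.14% + 1.34 × 3.56% = 7.9104%
α = realised − required = 10.4722% − 7.9104% = +2.56%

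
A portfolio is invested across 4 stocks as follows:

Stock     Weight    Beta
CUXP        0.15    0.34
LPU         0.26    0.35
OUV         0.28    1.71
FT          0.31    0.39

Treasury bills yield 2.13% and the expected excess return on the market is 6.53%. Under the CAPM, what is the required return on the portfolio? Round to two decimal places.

β_P = Σ w_i β_i = 0.15×0.34 + 0.26×0.35 + 0.28×1.71 + 0.31×0.39 = 0.7417
E(R_P) = R_f + β_P × MRP = 2.13% + 0.7417 × 6.53% = 6.97%

6.97%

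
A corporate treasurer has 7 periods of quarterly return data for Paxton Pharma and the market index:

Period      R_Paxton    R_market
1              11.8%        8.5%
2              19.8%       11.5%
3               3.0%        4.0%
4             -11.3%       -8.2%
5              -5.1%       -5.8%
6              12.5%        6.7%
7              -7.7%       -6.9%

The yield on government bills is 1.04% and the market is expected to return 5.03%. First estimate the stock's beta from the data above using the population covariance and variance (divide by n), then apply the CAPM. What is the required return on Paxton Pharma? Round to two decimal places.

Mean R_i = (11.8 + 19.8 + 3.0 − 11.3 − 5.1 + 12.5 − 7.7) / 7 = 3.2857%
Mean R_m = (8.5 + 11.5 + 4.0 − 8.2 − 5.8 + 6.7 − 6.9) / 7 = 1.4000%
Σ(R_i − R̄_i)(R_m − R̄_m) = 566.9200  ⇒  Cov = 566.9200 / 7 = 80.9886
Σ(R_m − R̄_m)² = 400.1600  ⇒  Var(R_m) = 400.1600 / 7 = 57.1657
β = Cov / Var(R_m) = 80.9886 / 57.1657 = 1.4167
MRP = 5.03% − 1.04% = 3.99%
E(R) = R_f + β × MRP = 1.04% + 1.4167 × 3.99% = 6.69%

6.69%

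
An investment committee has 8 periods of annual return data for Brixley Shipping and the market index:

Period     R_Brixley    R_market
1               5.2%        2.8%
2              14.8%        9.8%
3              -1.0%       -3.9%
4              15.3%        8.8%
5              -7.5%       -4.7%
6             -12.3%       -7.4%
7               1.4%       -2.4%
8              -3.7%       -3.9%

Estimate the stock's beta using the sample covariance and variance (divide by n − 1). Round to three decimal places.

1.485

Mean R_i = (5.2 + 14.8 − 1.0 + 15.3 − 7.5 − 12.3 + 1.4 − 3.7) / 8 = 1.5250%
Mean R_m = (2.8 + 9.8 − 3.9 + 8.8 − 4.7 − 7.4 − 2.4 − 3.9) / 8 = -0.1125%
Σ(R_i − R̄_i)(R_m − R̄_m) = 436.8525  ⇒  Cov = 436.8525 / 7 = 62.4075
Σ(R_m − R̄_m)² = 294.2488  ⇒  Var(R_m) = 294.2488 / 7 = 42.0355
β = Cov / Var(R_m) = 62.4075 / 42.0355 = 1.4846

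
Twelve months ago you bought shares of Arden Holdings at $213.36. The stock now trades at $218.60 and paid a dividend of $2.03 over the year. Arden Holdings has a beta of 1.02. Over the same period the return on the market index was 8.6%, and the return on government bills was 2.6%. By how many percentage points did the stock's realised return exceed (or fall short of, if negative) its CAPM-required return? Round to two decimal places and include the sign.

Realised HPR = (P1 + D1 − P0) / P0 = (218.60 + 2.03 − 213.36) / 213.36 = 7.27 / 213.36 = 3.4074%
MRP = 8.6% − 2.6% = 6.00%
CAPM required = R_f + β·MRP = 2.6% + 1.02 × 6.0% = 8.7200%
α = realised − required = 3.4074% − 8.7200% = -5.31%

-5.31%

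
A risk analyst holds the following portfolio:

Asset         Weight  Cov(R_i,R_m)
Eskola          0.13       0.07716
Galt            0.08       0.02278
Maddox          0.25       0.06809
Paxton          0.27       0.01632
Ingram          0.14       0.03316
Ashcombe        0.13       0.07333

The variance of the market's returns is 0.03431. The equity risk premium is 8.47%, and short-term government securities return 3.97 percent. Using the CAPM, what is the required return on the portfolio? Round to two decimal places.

15.69%

β_Eskola = 0.07716 / 0.03431 = 2.2489
β_Galt = 0.02278 / 0.03431 = 0.6639
β_Maddox = 0.06809 / 0.03431 = 1.9846
β_Paxton = 0.01632 / 0.03431 = 0.4757
β_Ingram = 0.03316 / 0.03431 = 0.9665
β_Ashcombe = 0.07333 / 0.03431 = 2.1373
β_P = Σ w_i β_i = 0.13×2.2489 + 0.08×0.6639 + 0.25×1.9846 + 0.27×0.4757 + 0.14×0.9665 + 0.13×2.1373 = 1.3832
E(R_P) = R_f + β_P × MRP = 3.97% + 1.3832 × 8.47% = 15.69%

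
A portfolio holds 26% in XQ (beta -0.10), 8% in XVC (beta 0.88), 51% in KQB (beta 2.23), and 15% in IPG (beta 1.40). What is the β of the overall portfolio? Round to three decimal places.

β_P = Σ w_i β_i = 0.26×-0.10 + 0.08×0.88 + 0.51×2.23 + 0.15×1.40 = 1.3917

1.392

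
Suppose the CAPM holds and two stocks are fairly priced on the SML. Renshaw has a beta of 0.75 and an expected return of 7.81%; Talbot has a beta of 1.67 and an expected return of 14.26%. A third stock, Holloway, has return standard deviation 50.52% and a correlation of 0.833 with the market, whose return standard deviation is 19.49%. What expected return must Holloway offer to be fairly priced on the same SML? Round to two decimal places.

MRP = (14.26% − 7.81%) / (1.67 − 0.75) = 7.0109%
R_f = 7.81% − 0.75 × 7.0109% = 2.5518%
β_Holloway = ρ·σ_i/σ_m = 0.833 × 50.52 / 19.49 = 2.1592
E(R_Holloway) = R_f + β × MRP = 2.5518% + 2.1592 × 7.0109% = 17.69%

17.69%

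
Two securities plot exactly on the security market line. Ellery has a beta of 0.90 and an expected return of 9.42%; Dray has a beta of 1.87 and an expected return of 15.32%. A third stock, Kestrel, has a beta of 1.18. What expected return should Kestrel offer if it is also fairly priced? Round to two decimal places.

11.12%

MRP (SML slope) = (15.32% − 9.42%) / (1.87 − 0.90) = 5.90% / 0.97 = 6.0825%
R_f (intercept) = 9.42% − 0.90 × 6.0825% = 3.9458%
E(R_Kestrel) = R_f + β × MRP = 3.9458% + 1.18 × 6.0825% = 11.12%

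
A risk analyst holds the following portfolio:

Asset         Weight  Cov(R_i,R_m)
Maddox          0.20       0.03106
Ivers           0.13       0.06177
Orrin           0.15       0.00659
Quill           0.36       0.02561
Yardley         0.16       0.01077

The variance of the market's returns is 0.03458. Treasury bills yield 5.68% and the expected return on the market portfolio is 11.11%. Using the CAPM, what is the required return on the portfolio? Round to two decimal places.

9.79%

β_Maddox = 0.03106 / 0.03458 = 0.8982
β_Ivers = 0.06177 / 0.03458 = 1.7863
β_Orrin = 0.00659 / 0.03458 = 0.1906
β_Quill = 0.02561 / 0.03458 = 0.7406
β_Yardley = 0.01077 / 0.03458 = 0.3115
β_P = Σ w_i β_i = 0.20×0.8982 + 0.13×1.7863 + 0.15×0.1906 + 0.36×0.7406 + 0.16×0.3115 = 0.7569
MRP = 11.11% − 5.68% = 5.43%
E(R_P) = R_f + β_P × MRP = 5.68% + 0.7569 × 5.43% = 9.79%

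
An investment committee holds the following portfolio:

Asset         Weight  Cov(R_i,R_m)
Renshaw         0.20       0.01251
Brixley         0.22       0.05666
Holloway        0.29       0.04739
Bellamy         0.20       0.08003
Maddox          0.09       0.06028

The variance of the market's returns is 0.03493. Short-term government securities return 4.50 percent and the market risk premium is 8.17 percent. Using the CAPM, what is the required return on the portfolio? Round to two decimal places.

16.23%

β_Renshaw = 0.01251 / 0.03493 = 0.3581
β_Brixley = 0.05666 / 0.03493 = 1.6221
β_Holloway = 0.04739 / 0.03493 = 1.3567
β_Bellamy = 0.08003 / 0.03493 = 2.2912
β_Maddox = 0.06028 / 0.03493 = 1.7257
β_P = Σ w_i β_i = 0.20×0.3581 + 0.22×1.6221 + 0.29×1.3567 + 0.20×2.2912 + 0.09×1.7257 = 1.4355
E(R_P) = R_f + β_P × MRP = 4.50% + 1.4355 × 8.17% = 16.23%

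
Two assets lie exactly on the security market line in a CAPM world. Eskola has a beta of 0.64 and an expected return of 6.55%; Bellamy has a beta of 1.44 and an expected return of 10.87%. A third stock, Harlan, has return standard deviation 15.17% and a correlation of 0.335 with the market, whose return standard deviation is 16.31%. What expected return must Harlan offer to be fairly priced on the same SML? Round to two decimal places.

4.78%

MRP = (10.87% − 6.55%) / (1.44 − 0.64) = 5.4000%
R_f = 6.55% − 0.64 × 5.4000% = 3.0940%
β_Harlan = ρ·σ_i/σ_m = 0.335 × 15.17 / 16.31 = 0.3116
E(R_Harlan) = R_f + β × MRP = 3.0940% + 0.3116 × 5.4000% = 4.78%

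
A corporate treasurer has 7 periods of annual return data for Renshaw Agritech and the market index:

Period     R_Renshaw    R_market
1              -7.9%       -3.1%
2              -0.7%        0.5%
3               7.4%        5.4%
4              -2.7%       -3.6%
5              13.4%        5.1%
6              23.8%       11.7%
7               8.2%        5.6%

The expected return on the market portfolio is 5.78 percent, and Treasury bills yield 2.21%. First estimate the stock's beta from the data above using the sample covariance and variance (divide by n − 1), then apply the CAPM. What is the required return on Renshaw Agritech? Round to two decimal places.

8.94%

Mean R_i = (-7.9 − 0.7 + 7.4 − 2.7 + 13.4 + 23.8 + 8.2) / 7 = 5.9286%
Mean R_m = (-3.1 + 0.5 + 5.4 − 3.6 + 5.1 + 11.7 + 5.6) / 7 = 3.0857%
Σ(R_i − R̄_i)(R_m − R̄_m) = 338.4829  ⇒  Cov = 338.4829 / 6 = 56.4138
Σ(R_m − R̄_m)² = 179.5886  ⇒  Var(R_m) = 179.5886 / 6 = 29.9314
β = Cov / Var(R_m) = 56.4138 / 29.9314 = 1.8848
MRP = 5.78% − 2.21% = 3.57%
E(R) = R_f + β × MRP = 2.21% + 1.8848 × 3.57% = 8.94%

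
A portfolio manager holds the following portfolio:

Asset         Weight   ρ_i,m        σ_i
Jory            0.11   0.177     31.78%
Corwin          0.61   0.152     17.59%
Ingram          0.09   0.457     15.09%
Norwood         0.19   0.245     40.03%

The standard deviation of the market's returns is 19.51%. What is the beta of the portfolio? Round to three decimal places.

β_Jory = 0.177 × 31.78% / 19.51% = 0.2883
β_Corwin = 0.152 × 17.59% / 19.51% = 0.1370
β_Ingram = 0.457 × 15.09% / 19.51% = 0.3535
β_Norwood = 0.245 × 40.03% / 19.51% = 0.5027
β_P = Σ w_i β_i = 0.11×0.2883 + 0.61×0.1370 + 0.09×0.3535 + 0.19×0.5027 = 0.2426

0.243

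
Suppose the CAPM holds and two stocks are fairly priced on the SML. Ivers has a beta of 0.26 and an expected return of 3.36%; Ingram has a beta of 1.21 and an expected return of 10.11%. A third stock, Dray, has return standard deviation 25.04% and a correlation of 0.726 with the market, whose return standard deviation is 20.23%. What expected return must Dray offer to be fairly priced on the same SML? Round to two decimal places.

7.90%

MRP = (10.11% − 3.36%) / (1.21 − 0.26) = 7.1053%
R_f = 3.36% − 0.26 × 7.1053% = 1.5126%
β_Dray = ρ·σ_i/σ_m = 0.726 × 25.04 / 20.23 = 0.8986
E(R_Dray) = R_f + β × MRP = 1.5126% + 0.8986 × 7.1053% = 7.90%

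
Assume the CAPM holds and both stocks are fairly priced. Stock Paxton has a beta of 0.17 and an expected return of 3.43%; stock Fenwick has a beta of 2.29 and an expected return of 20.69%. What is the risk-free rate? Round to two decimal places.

2.05%

Both satisfy E(R) = R_f + β·MRP, so the slope of the SML is
MRP = (20.69% − 3.43%) / (2.29 − 0.17) = 17.26% / 2.12 = 8.1415%
R_f = E(R_Paxton) − β_Paxton·MRP = 3.43% − 0.17 × 8.1415% = 2.0459%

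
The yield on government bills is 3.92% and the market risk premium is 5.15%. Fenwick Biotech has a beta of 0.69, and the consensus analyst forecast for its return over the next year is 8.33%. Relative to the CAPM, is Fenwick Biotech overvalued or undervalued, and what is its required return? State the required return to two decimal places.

Undervalued; required return 7.47%

Required return = R_f + β·MRP = 3.92% + 0.69 × 5.15% = 7.47%
Forecast 8.33% > required 7.47% → the stock plots above the SML → undervalued.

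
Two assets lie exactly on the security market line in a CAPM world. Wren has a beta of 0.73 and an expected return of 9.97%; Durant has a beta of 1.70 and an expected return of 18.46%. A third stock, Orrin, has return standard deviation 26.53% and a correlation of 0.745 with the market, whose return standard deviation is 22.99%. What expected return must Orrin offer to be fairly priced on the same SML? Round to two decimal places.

11.11%

MRP = (18.46% − 9.97%) / (1.70 − 0.73) = 8.7526%
R_f = 9.97% − 0.73 × 8.7526% = 3.5806%
β_Orrin = ρ·σ_i/σ_m = 0.745 × 26.53 / 22.99 = 0.8597
E(R_Orrin) = R_f + β × MRP = 3.5806% + 0.8597 × 8.7526% = 11.11%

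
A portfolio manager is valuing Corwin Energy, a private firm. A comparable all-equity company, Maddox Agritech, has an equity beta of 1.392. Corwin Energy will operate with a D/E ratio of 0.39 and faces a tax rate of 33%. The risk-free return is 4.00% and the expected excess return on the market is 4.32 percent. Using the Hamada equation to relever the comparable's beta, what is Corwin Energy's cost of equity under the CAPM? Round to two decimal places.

β_L = β_U × [1 + (1 − t)(D/E)] = 1.392 × [1 + (1 − 0.33) × 0.39]
    = 1.392 × [1 + 0.67 × 0.39] = 1.392 × 1.2613 = 1.7557
E(R) = R_f + β_L × MRP = 4.00% + 1.7557 × 4.32% = 11.58%

11.58%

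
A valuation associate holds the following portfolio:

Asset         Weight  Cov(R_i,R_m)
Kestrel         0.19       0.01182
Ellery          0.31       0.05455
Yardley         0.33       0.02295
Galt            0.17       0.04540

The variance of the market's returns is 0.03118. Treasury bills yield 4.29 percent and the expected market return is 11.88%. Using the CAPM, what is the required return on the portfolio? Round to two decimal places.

β_Kestrel = 0.01182 / 0.03118 = 0.3791
β_Ellery = 0.05455 / 0.03118 = 1.7495
β_Yardley = 0.02295 / 0.03118 = 0.7360
β_Galt = 0.04540 / 0.03118 = 1.4561
β_P = Σ w_i β_i = 0.19×0.3791 + 0.31×1.7495 + 0.33×0.7360 + 0.17×1.4561 = 1.1048
MRP = 11.88% − 4.29% = 7.59%
E(R_P) = R_f + β_P × MRP = 4.29% + 1.1048 × 7.59% = 12.68%

12.68%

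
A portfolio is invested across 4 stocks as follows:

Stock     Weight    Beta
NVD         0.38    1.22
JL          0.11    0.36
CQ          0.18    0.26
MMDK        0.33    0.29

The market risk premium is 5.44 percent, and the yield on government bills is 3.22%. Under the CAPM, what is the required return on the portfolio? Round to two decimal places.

6.73%

β_P = Σ w_i β_i = 0.38×1.22 + 0.11×0.36 + 0.18×0.26 + 0.33×0.29 = 0.6457
E(R_P) = R_f + β_P × MRP = 3.22% + 0.6457 × 5.44% = 6.73%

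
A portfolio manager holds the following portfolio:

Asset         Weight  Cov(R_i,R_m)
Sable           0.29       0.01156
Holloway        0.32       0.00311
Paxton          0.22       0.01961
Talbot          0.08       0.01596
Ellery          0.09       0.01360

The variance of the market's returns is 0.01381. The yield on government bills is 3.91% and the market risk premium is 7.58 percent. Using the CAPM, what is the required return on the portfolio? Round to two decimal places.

β_Sable = 0.01156 / 0.01381 = 0.8371
β_Holloway = 0.00311 / 0.01381 = 0.2252
β_Paxton = 0.01961 / 0.01381 = 1.4200
β_Talbot = 0.01596 / 0.01381 = 1.1557
β_Ellery = 0.01360 / 0.01381 = 0.9848
β_P = Σ w_i β_i = 0.29×0.8371 + 0.32×0.2252 + 0.22×1.4200 + 0.08×1.1557 + 0.09×0.9848 = 0.8083
E(R_P) = R_f + β_P × MRP = 3.91% + 0.8083 × 7.58% = 10.04%

10.04%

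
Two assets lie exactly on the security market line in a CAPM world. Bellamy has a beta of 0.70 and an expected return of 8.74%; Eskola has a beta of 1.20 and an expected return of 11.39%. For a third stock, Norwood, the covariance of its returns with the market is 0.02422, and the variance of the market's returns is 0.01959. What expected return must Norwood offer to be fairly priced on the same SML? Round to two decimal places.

MRP = (11.39% − 8.74%) / (1.20 − 0.70) = 5.3000%
R_f = 8.74% − 0.70 × 5.3000% = 5.0300%
β_Norwood = Cov / Var(R_m) = 0.02422 / 0.01959 = 1.2363
E(R_Norwood) = R_f + β × MRP = 5.0300% + 1.2363 × 5.3000% = 11.58%

11.58%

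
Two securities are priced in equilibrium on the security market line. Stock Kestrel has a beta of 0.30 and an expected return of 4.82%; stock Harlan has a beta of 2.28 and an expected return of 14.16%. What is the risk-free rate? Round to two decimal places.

3.40%

Both satisfy E(R) = R_f + β·MRP, so the slope of the SML is
MRP = (14.16% − 4.82%) / (2.28 − 0.30) = 9.34% / 1.98 = 4.7172%
R_f = E(R_Kestrel) − β_Kestrel·MRP = 4.82% − 0.30 × 4.7172% = 3.4048%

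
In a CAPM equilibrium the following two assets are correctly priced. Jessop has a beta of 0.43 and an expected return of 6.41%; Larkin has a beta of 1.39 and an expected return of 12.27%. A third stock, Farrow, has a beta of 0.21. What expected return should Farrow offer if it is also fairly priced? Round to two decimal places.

MRP (SML slope) = (12.27% − 6.41%) / (1.39 − 0.43) = 5.86% / 0.96 = 6.1042%
R_f (intercept) = 6.41% − 0.43 × 6.1042% = 3.7852%
E(R_Farrow) = R_f + β × MRP = 3.7852% + 0.21 × 6.1042% = 5.07%

5.07%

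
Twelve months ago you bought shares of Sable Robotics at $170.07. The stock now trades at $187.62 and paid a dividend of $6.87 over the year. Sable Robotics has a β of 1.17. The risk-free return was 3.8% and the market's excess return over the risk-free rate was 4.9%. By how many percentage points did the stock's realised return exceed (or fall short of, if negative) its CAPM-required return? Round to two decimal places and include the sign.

Realised HPR = (P1 + D1 − P0) / P0 = (187.62 + 6.87 − 170.07) / 170.07 = 24.42 / 170.07 = 14.3588%
CAPM required = R_f + β·MRP = 3.8% + 1.17 × 4.9% = 9.5330%
α = realised − required = 14.3588% − 9.5330% = +4.83%

+4.83%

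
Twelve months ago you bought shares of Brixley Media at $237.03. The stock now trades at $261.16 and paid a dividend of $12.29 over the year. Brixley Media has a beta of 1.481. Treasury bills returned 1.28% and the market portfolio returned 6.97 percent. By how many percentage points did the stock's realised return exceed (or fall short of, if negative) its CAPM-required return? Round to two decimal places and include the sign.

Realised HPR = (P1 + D1 − P0) / P0 = (261.16 + 12.29 − 237.03) / 237.03 = 36.42 / 237.03 = 15.3651%
MRP = 6.97% − 1.28% = 5.69%
CAPM required = R_f + β·MRP = 1.28% + 1.481 × 5.69% = 9.70689%
α = realised − required = 15.3651% − 9.70689% = +5.66%

+5.66%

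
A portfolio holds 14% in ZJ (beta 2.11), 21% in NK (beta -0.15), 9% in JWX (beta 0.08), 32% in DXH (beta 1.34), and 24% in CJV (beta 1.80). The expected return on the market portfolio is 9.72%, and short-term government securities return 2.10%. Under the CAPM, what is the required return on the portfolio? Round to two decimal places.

β_P = Σ w_i β_i = 0.14×2.11 + 0.21×-0.15 + 0.09×0.08 + 0.32×1.34 + 0.24×1.80 = 1.1319
MRP = 9.72% − 2.10% = 7.62%
E(R_P) = R_f + β_P × MRP = 2.10% + 1.1319 × 7.62% = 10.73%

10.73%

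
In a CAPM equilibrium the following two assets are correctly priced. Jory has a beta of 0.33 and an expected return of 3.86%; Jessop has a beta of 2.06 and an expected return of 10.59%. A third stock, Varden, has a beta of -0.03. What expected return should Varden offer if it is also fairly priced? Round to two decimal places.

2.46%

MRP (SML slope) = (10.59% − 3.86%) / (2.06 − 0.33) = 6.73% / 1.73 = 3.8902%
R_f (intercept) = 3.86% − 0.33 × 3.8902% = 2.5762%
E(R_Varden) = R_f + β × MRP = 2.5762% + -0.03 × 3.8902% = 2.46%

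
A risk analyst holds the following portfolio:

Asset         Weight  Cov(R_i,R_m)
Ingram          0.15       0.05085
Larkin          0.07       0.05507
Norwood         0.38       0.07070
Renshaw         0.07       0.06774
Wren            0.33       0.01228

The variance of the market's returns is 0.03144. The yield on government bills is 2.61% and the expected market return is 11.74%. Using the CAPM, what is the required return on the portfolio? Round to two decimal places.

16.30%

β_Ingram = 0.05085 / 0.03144 = 1.6174
β_Larkin = 0.05507 / 0.03144 = 1.7516
β_Norwood = 0.07070 / 0.03144 = 2.2487
β_Renshaw = 0.06774 / 0.03144 = 2.1546
β_Wren = 0.01228 / 0.03144 = 0.3906
β_P = Σ w_i β_i = 0.15×1.6174 + 0.07×1.7516 + 0.38×2.2487 + 0.07×2.1546 + 0.33×0.3906 = 1.4994
MRP = 11.74% − 2.61% = 9.13%
E(R_P) = R_f + β_P × MRP = 2.61% + 1.4994 × 9.13% = 16.30%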